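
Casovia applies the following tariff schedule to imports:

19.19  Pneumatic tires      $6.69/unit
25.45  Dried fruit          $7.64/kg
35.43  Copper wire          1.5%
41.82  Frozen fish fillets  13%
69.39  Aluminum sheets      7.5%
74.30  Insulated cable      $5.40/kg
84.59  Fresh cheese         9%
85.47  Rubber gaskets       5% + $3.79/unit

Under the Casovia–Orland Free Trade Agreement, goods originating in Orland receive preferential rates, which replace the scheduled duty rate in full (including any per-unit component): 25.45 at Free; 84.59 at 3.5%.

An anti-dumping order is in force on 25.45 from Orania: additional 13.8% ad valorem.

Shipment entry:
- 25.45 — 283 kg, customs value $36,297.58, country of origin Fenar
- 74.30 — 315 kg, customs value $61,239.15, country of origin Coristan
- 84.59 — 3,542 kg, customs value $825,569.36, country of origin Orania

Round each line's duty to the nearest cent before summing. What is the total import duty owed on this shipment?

$78,164.36

Line 1 (25.45, Fenar, 283 kg, $36,297.58):
Base rate for 25.45 is $7.64/kg.
25.45 has an FTA preferential rate, but origin Fenar is not Orland; base rate stands.
The additional-duty order on 25.45 targets Orania, not Fenar; it does not apply.
Duty = 283 × $7.64 = $2,162.12.
Line 2 (74.30, Coristan, 315 kg, $61,239.15):
Base rate for 74.30 is $5.40/kg.
Duty = 315 × $5.40 = $1,701.00.
Line 3 (84.59, Orania, 3,542 kg, $825,569.36):
Base rate for 84.59 is 9%.
84.59 has an FTA preferential rate, but origin Orania is not Orland; base rate stands.
Duty = $825,569.36 × 9% = $74,301.24.
Total = $2,162.12 + $1,701.00 + $74,301.24 = $78,164.36.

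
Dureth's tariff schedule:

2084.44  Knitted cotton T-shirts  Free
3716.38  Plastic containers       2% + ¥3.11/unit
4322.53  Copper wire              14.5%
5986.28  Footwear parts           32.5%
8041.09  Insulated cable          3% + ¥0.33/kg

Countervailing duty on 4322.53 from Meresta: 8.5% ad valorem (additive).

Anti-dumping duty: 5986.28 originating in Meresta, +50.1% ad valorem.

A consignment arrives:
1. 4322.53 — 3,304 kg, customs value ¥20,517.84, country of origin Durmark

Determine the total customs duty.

¥2,975.09

Line 1 (4322.53, Durmark, 3,304 kg, ¥20,517.84):
Base rate for 4322.53 is 14.5%.
The additional-duty order on 4322.53 targets Meresta, not Durmark; it does not apply.
Duty = ¥20,517.84 × 14.5% = ¥2,975.09.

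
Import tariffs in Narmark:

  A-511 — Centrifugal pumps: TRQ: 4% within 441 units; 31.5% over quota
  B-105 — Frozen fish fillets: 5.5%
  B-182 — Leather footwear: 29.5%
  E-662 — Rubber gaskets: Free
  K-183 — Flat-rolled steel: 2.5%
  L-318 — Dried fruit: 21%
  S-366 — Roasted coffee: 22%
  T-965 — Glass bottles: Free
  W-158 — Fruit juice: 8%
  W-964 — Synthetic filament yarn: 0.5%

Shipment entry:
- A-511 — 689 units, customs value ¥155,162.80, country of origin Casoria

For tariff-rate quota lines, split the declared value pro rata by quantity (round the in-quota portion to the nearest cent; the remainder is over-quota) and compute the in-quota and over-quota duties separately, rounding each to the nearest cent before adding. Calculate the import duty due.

Line 1 (A-511, Casoria, 689 units, ¥155,162.80):
Code A-511 is under a tariff-rate quota (threshold 441 units). In-quota: 441 units at 4%; over-quota: 248 units at 31.5%.
Pro-rata value split: in-quota = ¥155,162.80 × 441/689 = ¥99,313.20; over-quota = ¥155,162.80 − ¥99,313.20 = ¥55,849.60.
In-quota duty = ¥99,313.20 × 4% = ¥3,972.53. Over-quota duty = ¥55,849.60 × 31.5% = ¥17,592.62.
Line duty = ¥3,972.53 + ¥17,592.62 = ¥21,565.15.

¥21,565.15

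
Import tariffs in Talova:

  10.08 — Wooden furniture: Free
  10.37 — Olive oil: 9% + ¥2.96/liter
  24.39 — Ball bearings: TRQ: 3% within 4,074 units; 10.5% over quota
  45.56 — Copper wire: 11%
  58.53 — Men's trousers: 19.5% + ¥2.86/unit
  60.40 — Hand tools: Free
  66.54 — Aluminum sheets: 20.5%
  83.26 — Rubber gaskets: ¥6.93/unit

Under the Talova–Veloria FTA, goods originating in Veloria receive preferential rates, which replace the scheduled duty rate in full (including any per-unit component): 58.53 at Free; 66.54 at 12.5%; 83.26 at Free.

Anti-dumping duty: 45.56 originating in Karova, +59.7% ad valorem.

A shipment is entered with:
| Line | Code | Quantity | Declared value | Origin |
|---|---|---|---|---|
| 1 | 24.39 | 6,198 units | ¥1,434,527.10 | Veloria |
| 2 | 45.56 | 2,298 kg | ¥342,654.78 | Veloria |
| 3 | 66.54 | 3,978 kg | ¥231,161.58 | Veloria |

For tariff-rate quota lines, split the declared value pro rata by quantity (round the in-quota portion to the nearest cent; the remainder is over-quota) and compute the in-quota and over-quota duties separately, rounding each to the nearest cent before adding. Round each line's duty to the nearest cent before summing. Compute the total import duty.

Line 1 (24.39, Veloria, 6,198 units, ¥1,434,527.10):
Code 24.39 is under a tariff-rate quota (threshold 4,074 units). In-quota: 4,074 units at 3%; over-quota: 2,124 units at 10.5%.
Pro-rata value split: in-quota = ¥1,434,527.10 × 4,074/6,198 = ¥942,927.30; over-quota = ¥1,434,527.10 − ¥942,927.30 = ¥491,599.80.
In-quota duty = ¥942,927.30 × 3% = ¥28,287.82. Over-quota duty = ¥491,599.80 × 10.5% = ¥51,617.98.
Line duty = ¥28,287.82 + ¥51,617.98 = ¥79,905.80.
Line 2 (45.56, Veloria, 2,298 kg, ¥342,654.78):
Base rate for 45.56 is 11%.
Origin Veloria is the FTA partner but 45.56 is not on the preference list; base rate stands.
The additional-duty order on 45.56 targets Karova, not Veloria; it does not apply.
Duty = ¥342,654.78 × 11% = ¥37,692.03.
Line 3 (66.54, Veloria, 3,978 kg, ¥231,161.58):
Base rate for 66.54 is 20.5%.
Origin Veloria qualifies under the Talova–Veloria agreement and 66.54 is covered: preferential rate 12.5% applies instead.
Duty = ¥231,161.58 × 12.5% = ¥28,895.20.
Total = ¥79,905.80 + ¥37,692.03 + ¥28,895.20 = ¥146,493.03.

¥146,493.03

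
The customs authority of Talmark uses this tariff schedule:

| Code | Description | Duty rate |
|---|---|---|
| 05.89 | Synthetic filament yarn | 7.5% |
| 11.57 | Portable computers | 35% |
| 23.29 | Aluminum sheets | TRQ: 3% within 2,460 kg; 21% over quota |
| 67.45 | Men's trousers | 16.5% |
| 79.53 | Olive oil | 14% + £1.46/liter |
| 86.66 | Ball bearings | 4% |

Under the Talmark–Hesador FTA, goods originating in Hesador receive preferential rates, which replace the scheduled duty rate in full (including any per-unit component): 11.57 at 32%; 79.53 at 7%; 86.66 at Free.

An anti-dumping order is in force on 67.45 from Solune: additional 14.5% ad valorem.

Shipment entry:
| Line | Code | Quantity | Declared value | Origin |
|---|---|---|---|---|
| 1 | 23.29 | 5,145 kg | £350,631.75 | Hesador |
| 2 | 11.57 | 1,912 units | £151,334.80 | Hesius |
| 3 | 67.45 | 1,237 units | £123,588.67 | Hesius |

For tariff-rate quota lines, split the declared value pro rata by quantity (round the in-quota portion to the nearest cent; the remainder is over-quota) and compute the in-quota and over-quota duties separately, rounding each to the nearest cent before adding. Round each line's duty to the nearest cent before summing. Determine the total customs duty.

Line 1 (23.29, Hesador, 5,145 kg, £350,631.75):
Code 23.29 is under a tariff-rate quota (threshold 2,460 kg). In-quota: 2,460 kg at 3%; over-quota: 2,685 kg at 21%.
Pro-rata value split: in-quota = £350,631.75 × 2,460/5,145 = £167,649.00; over-quota = £350,631.75 − £167,649.00 = £182,982.75.
In-quota duty = £167,649.00 × 3% = £5,029.47. Over-quota duty = £182,982.75 × 21% = £38,426.38.
Line duty = £5,029.47 + £38,426.38 = £43,455.85.
Line 2 (11.57, Hesius, 1,912 units, £151,334.80):
Base rate for 11.57 is 35%.
11.57 has an FTA preferential rate, but origin Hesius is not Hesador; base rate stands.
Duty = £151,334.80 × 35% = £52,967.18.
Line 3 (67.45, Hesius, 1,237 units, £123,588.67):
Base rate for 67.45 is 16.5%.
The additional-duty order on 67.45 targets Solune, not Hesius; it does not apply.
Duty = £123,588.67 × 16.5% = £20,392.13.
Total = £43,455.85 + £52,967.18 + £20,392.13 = £116,815.16.

£116,815.16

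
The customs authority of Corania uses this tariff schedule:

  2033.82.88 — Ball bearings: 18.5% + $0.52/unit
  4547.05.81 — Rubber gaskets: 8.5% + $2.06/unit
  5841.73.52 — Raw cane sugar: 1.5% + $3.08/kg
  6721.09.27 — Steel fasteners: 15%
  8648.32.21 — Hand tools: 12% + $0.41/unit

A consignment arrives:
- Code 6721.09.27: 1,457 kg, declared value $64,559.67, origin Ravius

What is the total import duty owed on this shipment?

Line 1 (6721.09.27, Ravius, 1,457 kg, $64,559.67):
Base rate for 6721.09.27 is 15%.
Duty = $64,559.67 × 15% = $9,683.95.

$9,683.95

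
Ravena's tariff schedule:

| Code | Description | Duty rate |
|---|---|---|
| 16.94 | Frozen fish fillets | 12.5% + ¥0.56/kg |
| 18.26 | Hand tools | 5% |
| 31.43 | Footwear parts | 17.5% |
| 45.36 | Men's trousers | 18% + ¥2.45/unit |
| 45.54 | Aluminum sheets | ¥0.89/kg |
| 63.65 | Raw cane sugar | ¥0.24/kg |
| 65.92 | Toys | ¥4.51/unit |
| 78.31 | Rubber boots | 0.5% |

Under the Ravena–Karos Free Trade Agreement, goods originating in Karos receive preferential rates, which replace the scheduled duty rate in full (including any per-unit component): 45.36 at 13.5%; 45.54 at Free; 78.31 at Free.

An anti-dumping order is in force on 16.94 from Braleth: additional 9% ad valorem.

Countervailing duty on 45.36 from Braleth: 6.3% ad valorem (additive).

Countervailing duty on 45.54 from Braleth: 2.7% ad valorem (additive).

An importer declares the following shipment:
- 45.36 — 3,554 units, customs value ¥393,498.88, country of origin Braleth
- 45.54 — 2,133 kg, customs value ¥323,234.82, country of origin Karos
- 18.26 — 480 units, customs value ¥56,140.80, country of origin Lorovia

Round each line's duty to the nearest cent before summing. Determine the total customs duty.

Line 1 (45.36, Braleth, 3,554 units, ¥393,498.88):
Base rate for 45.36 is 18% + ¥2.45/unit.
45.36 has an FTA preferential rate, but origin Braleth is not Karos; base rate stands.
Additional duty on 45.36 from Braleth: +6.3%. Applied ad valorem rate: 18% + 6.3% = 24.3%.
Duty = ¥393,498.88 × 24.3% + 3,554 × ¥2.45 = ¥104,327.53.
Line 2 (45.54, Karos, 2,133 kg, ¥323,234.82):
Base rate for 45.54 is ¥0.89/kg.
Origin Karos qualifies under the Ravena–Karos agreement and 45.54 is covered: preferential rate Free applies instead.
The additional-duty order on 45.54 targets Braleth, not Karos; it does not apply.
Duty = ¥323,234.82 × 0% = ¥0.00.
Line 3 (18.26, Lorovia, 480 units, ¥56,140.80):
Base rate for 18.26 is 5%.
Duty = ¥56,140.80 × 5% = ¥2,807.04.
Total = ¥104,327.53 + ¥0.00 + ¥2,807.04 = ¥107,134.57.

¥107,134.57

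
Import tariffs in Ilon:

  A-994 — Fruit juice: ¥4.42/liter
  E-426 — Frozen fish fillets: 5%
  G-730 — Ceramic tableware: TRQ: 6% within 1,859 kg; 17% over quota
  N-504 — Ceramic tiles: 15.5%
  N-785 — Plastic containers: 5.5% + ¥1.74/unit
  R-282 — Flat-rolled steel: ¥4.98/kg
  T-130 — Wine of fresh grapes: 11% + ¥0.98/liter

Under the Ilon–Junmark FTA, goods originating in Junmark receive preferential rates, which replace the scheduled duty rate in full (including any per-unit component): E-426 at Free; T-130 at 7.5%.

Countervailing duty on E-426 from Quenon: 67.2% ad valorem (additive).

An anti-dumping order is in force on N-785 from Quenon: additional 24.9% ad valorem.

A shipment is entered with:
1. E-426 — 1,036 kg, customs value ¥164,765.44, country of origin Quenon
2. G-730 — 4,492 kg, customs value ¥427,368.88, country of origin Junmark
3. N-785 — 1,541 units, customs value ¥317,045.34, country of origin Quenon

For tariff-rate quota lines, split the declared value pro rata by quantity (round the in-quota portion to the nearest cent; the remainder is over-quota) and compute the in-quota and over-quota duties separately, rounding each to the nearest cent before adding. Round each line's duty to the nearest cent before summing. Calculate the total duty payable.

Line 1 (E-426, Quenon, 1,036 kg, ¥164,765.44):
Base rate for E-426 is 5%.
E-426 has an FTA preferential rate, but origin Quenon is not Junmark; base rate stands.
Additional duty on E-426 from Quenon: +67.2%. Applied ad valorem rate: 5% + 67.2% = 72.2%.
Duty = ¥164,765.44 × 72.2% = ¥118,960.65.
Line 2 (G-730, Junmark, 4,492 kg, ¥427,368.88):
Code G-730 is under a tariff-rate quota (threshold 1,859 kg). In-quota: 1,859 kg at 6%; over-quota: 2,633 kg at 17%.
Pro-rata value split: in-quota = ¥427,368.88 × 1,859/4,492 = ¥176,865.26; over-quota = ¥427,368.88 − ¥176,865.26 = ¥250,503.62.
In-quota duty = ¥176,865.26 × 6% = ¥10,611.92. Over-quota duty = ¥250,503.62 × 17% = ¥42,585.62.
Line duty = ¥10,611.92 + ¥42,585.62 = ¥53,197.54.
Line 3 (N-785, Quenon, 1,541 units, ¥317,045.34):
Base rate for N-785 is 5.5% + ¥1.74/unit.
Additional duty on N-785 from Quenon: +24.9%. Applied ad valorem rate: 5.5% + 24.9% = 30.4%.
Duty = ¥317,045.34 × 30.4% + 1,541 × ¥1.74 = ¥99,063.12.
Total = ¥118,960.65 + ¥53,197.54 + ¥99,063.12 = ¥271,221.31.

¥271,221.31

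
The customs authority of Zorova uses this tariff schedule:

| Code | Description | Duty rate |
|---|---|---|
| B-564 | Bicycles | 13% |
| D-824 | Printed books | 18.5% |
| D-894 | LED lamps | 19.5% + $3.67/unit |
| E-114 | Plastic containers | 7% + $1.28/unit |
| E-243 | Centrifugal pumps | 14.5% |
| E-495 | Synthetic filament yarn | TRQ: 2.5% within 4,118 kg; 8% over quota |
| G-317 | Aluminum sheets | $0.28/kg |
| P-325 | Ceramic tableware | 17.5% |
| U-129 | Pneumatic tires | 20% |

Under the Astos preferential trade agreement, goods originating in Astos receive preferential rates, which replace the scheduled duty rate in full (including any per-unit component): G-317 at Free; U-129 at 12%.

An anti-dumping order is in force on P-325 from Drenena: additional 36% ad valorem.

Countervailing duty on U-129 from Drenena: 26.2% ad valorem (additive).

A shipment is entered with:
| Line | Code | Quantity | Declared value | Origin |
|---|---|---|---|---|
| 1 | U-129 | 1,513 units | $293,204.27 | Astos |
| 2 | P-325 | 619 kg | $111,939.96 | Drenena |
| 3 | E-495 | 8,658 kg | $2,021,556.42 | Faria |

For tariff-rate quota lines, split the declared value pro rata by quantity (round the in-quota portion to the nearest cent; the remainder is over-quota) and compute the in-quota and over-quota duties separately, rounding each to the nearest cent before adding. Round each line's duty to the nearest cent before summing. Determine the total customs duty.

$203,913.76

Line 1 (U-129, Astos, 1,513 units, $293,204.27):
Base rate for U-129 is 20%.
Origin Astos qualifies under the Zorova–Astos agreement and U-129 is covered: preferential rate 12% applies instead.
The additional-duty order on U-129 targets Drenena, not Astos; it does not apply.
Duty = $293,204.27 × 12% = $35,184.51.
Line 2 (P-325, Drenena, 619 kg, $111,939.96):
Base rate for P-325 is 17.5%.
Additional duty on P-325 from Drenena: +36%. Applied ad valorem rate: 17.5% + 36% = 53.5%.
Duty = $111,939.96 × 53.5% = $59,887.88.
Line 3 (E-495, Faria, 8,658 kg, $2,021,556.42):
Code E-495 is under a tariff-rate quota (threshold 4,118 kg). In-quota: 4,118 kg at 2.5%; over-quota: 4,540 kg at 8%.
Pro-rata value split: in-quota = $2,021,556.42 × 4,118/8,658 = $961,511.82; over-quota = $2,021,556.42 − $961,511.82 = $1,060,044.60.
In-quota duty = $961,511.82 × 2.5% = $24,037.80. Over-quota duty = $1,060,044.60 × 8% = $84,803.57.
Line duty = $24,037.80 + $84,803.57 = $108,841.37.
Total = $35,184.51 + $59,887.88 + $108,841.37 = $203,913.76.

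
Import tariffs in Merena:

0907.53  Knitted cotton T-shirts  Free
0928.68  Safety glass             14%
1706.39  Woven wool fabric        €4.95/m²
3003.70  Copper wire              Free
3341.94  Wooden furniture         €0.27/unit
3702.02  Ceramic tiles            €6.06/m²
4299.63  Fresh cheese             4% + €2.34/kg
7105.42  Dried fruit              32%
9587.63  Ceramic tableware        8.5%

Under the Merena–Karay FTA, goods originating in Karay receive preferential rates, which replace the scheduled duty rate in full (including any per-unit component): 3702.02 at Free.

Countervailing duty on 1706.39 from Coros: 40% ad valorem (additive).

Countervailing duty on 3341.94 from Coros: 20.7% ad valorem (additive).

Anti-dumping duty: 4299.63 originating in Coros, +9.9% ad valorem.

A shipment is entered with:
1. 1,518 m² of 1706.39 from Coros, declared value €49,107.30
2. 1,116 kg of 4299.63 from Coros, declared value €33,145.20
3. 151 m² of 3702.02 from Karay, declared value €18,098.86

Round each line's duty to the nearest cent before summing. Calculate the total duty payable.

Line 1 (1706.39, Coros, 1,518 m², €49,107.30):
Base rate for 1706.39 is €4.95/m².
Additional duty on 1706.39 from Coros: +40% ad valorem. Applied ad valorem rate = 40%.
Duty = €49,107.30 × 40% + 1,518 × €4.95 = €27,157.02.
Line 2 (4299.63, Coros, 1,116 kg, €33,145.20):
Base rate for 4299.63 is 4% + €2.34/kg.
Additional duty on 4299.63 from Coros: +9.9%. Applied ad valorem rate: 4% + 9.9% = 13.9%.
Duty = €33,145.20 × 13.9% + 1,116 × €2.34 = €7,218.62.
Line 3 (3702.02, Karay, 151 m², €18,098.86):
Base rate for 3702.02 is €6.06/m².
Origin Karay qualifies under the Merena–Karay agreement and 3702.02 is covered: preferential rate Free applies instead.
Duty = €18,098.86 × 0% = €0.00.
Total = €27,157.02 + €7,218.62 + €0.00 = €34,375.64.

€34,375.64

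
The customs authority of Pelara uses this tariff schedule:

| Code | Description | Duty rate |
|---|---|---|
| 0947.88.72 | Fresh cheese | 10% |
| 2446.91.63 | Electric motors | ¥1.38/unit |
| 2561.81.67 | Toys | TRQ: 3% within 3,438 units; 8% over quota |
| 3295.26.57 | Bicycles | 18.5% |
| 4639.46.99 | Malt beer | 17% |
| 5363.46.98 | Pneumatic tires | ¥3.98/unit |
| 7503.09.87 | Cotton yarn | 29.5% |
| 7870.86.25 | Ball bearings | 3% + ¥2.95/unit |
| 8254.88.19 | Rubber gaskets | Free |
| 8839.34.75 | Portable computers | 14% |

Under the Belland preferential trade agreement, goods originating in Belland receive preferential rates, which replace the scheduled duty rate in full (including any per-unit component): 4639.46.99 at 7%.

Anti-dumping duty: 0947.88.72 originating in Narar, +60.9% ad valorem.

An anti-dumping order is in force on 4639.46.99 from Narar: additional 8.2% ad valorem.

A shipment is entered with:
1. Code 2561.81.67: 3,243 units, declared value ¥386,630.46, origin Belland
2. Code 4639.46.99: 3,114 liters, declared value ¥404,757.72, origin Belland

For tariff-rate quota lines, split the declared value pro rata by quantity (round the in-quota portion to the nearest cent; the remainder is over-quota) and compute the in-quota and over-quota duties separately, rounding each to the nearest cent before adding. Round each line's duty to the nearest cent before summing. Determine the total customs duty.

Line 1 (2561.81.67, Belland, 3,243 units, ¥386,630.46):
Code 2561.81.67 is under a tariff-rate quota (threshold 3,438 units). Quantity 3,243 units is within the quota, so the in-quota rate 3% applies to the full value.
Duty = ¥386,630.46 × 3% = ¥11,598.91.
Line 2 (4639.46.99, Belland, 3,114 liters, ¥404,757.72):
Base rate for 4639.46.99 is 17%.
Origin Belland qualifies under the Pelara–Belland agreement and 4639.46.99 is covered: preferential rate 7% applies instead.
The additional-duty order on 4639.46.99 targets Narar, not Belland; it does not apply.
Duty = ¥404,757.72 × 7% = ¥28,333.04.
Total = ¥11,598.91 + ¥28,333.04 = ¥39,931.95.

¥39,931.95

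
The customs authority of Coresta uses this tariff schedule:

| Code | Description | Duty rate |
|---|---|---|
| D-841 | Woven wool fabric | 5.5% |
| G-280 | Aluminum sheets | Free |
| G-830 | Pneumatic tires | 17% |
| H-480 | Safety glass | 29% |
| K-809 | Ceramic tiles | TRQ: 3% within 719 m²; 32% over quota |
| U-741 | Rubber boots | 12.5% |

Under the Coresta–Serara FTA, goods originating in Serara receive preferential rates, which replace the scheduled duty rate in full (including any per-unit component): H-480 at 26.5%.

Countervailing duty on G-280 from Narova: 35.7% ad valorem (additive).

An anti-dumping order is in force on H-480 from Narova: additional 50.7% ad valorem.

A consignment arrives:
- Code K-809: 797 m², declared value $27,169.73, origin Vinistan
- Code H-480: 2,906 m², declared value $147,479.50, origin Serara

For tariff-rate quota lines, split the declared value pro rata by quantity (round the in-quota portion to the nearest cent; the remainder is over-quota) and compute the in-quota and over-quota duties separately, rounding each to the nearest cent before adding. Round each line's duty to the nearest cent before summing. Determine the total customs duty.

Line 1 (K-809, Vinistan, 797 m², $27,169.73):
Code K-809 is under a tariff-rate quota (threshold 719 m²). In-quota: 719 m² at 3%; over-quota: 78 m² at 32%.
Pro-rata value split: in-quota = $27,169.73 × 719/797 = $24,510.71; over-quota = $27,169.73 − $24,510.71 = $2,659.02.
In-quota duty = $24,510.71 × 3% = $735.32. Over-quota duty = $2,659.02 × 32% = $850.89.
Line duty = $735.32 + $850.89 = $1,586.21.
Line 2 (H-480, Serara, 2,906 m², $147,479.50):
Base rate for H-480 is 29%.
Origin Serara qualifies under the Coresta–Serara agreement and H-480 is covered: preferential rate 26.5% applies instead.
The additional-duty order on H-480 targets Narova, not Serara; it does not apply.
Duty = $147,479.50 × 26.5% = $39,082.07.
Total = $1,586.21 + $39,082.07 = $40,668.28.

$40,668.28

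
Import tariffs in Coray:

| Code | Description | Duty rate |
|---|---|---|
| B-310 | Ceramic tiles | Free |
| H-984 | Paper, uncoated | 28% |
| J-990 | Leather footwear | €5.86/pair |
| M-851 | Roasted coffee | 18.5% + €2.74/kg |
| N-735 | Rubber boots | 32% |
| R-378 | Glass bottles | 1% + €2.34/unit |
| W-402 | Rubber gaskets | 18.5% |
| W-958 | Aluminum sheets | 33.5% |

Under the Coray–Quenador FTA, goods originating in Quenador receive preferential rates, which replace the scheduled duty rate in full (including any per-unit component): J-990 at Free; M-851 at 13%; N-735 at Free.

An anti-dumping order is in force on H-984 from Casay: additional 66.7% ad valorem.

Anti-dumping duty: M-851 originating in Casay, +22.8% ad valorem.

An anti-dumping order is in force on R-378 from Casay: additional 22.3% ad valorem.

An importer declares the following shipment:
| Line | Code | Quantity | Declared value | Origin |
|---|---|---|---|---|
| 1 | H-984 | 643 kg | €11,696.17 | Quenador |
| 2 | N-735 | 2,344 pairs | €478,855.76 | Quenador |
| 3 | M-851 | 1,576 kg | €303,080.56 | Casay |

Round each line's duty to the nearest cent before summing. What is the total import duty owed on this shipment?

€132,765.44

Line 1 (H-984, Quenador, 643 kg, €11,696.17):
Base rate for H-984 is 28%.
Origin Quenador is the FTA partner but H-984 is not on the preference list; base rate stands.
The additional-duty order on H-984 targets Casay, not Quenador; it does not apply.
Duty = €11,696.17 × 28% = €3,274.93.
Line 2 (N-735, Quenador, 2,344 pairs, €478,855.76):
Base rate for N-735 is 32%.
Origin Quenador qualifies under the Coray–Quenador agreement and N-735 is covered: preferential rate Free applies instead.
Duty = €478,855.76 × 0% = €0.00.
Line 3 (M-851, Casay, 1,576 kg, €303,080.56):
Base rate for M-851 is 18.5% + €2.74/kg.
M-851 has an FTA preferential rate, but origin Casay is not Quenador; base rate stands.
Additional duty on M-851 from Casay: +22.8%. Applied ad valorem rate: 18.5% + 22.8% = 41.3%.
Duty = €303,080.56 × 41.3% + 1,576 × €2.74 = €129,490.51.
Total = €3,274.93 + €0.00 + €129,490.51 = €132,765.44.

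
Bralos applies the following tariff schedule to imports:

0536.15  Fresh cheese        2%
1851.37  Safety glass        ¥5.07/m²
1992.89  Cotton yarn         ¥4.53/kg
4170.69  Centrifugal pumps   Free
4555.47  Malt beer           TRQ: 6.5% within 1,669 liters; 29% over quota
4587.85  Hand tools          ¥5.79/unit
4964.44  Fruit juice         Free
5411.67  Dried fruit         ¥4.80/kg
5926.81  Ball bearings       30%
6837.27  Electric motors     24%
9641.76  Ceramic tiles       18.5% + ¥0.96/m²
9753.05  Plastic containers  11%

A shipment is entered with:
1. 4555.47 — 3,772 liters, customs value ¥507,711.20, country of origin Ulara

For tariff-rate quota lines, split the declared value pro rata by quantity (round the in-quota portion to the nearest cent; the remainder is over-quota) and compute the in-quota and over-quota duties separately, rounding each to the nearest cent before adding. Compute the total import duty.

¥96,690.58

Line 1 (4555.47, Ulara, 3,772 liters, ¥507,711.20):
Code 4555.47 is under a tariff-rate quota (threshold 1,669 liters). In-quota: 1,669 liters at 6.5%; over-quota: 2,103 liters at 29%.
Pro-rata value split: in-quota = ¥507,711.20 × 1,669/3,772 = ¥224,647.40; over-quota = ¥507,711.20 − ¥224,647.40 = ¥283,063.80.
In-quota duty = ¥224,647.40 × 6.5% = ¥14,602.08. Over-quota duty = ¥283,063.80 × 29% = ¥82,088.50.
Line duty = ¥14,602.08 + ¥82,088.50 = ¥96,690.58.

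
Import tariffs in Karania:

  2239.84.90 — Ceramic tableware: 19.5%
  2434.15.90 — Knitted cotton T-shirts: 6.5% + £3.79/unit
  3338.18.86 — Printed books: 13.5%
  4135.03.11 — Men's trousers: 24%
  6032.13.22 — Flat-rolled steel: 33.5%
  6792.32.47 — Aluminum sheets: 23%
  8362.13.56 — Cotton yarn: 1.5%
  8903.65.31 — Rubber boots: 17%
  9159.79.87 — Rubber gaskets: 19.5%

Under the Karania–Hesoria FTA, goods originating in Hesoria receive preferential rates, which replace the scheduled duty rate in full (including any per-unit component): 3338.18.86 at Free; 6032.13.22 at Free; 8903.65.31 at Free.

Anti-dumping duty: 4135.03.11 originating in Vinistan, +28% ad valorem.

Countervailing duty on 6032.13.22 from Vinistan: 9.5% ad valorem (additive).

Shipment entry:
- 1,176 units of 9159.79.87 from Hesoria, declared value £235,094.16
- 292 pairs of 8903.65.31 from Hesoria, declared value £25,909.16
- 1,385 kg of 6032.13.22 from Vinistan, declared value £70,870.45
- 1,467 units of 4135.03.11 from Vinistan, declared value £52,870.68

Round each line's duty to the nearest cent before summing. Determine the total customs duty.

£103,810.40

Line 1 (9159.79.87, Hesoria, 1,176 units, £235,094.16):
Base rate for 9159.79.87 is 19.5%.
Origin Hesoria is the FTA partner but 9159.79.87 is not on the preference list; base rate stands.
Duty = £235,094.16 × 19.5% = £45,843.36.
Line 2 (8903.65.31, Hesoria, 292 pairs, £25,909.16):
Base rate for 8903.65.31 is 17%.
Origin Hesoria qualifies under the Karania–Hesoria agreement and 8903.65.31 is covered: preferential rate Free applies instead.
Duty = £25,909.16 × 0% = £0.00.
Line 3 (6032.13.22, Vinistan, 1,385 kg, £70,870.45):
Base rate for 6032.13.22 is 33.5%.
6032.13.22 has an FTA preferential rate, but origin Vinistan is not Hesoria; base rate stands.
Additional duty on 6032.13.22 from Vinistan: +9.5%. Applied ad valorem rate: 33.5% + 9.5% = 43%.
Duty = £70,870.45 × 43% = £30,474.29.
Line 4 (4135.03.11, Vinistan, 1,467 units, £52,870.68):
Base rate for 4135.03.11 is 24%.
Additional duty on 4135.03.11 from Vinistan: +28%. Applied ad valorem rate: 24% + 28% = 52%.
Duty = £52,870.68 × 52% = £27,492.75.
Total = £45,843.36 + £0.00 + £30,474.29 + £27,492.75 = £103,810.40.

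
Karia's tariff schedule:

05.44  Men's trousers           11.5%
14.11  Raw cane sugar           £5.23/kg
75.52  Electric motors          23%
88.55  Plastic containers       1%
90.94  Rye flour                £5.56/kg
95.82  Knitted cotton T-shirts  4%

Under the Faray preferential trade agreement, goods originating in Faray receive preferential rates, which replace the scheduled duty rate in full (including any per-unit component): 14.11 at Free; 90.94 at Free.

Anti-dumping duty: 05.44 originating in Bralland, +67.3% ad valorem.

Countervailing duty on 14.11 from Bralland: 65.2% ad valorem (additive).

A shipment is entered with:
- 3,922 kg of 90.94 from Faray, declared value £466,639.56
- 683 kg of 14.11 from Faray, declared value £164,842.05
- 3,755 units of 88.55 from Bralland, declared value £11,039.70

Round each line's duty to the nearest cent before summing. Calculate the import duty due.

£110.40

Line 1 (90.94, Faray, 3,922 kg, £466,639.56):
Base rate for 90.94 is £5.56/kg.
Origin Faray qualifies under the Karia–Faray agreement and 90.94 is covered: preferential rate Free applies instead.
Duty = £466,639.56 × 0% = £0.00.
Line 2 (14.11, Faray, 683 kg, £164,842.05):
Base rate for 14.11 is £5.23/kg.
Origin Faray qualifies under the Karia–Faray agreement and 14.11 is covered: preferential rate Free applies instead.
The additional-duty order on 14.11 targets Bralland, not Faray; it does not apply.
Duty = £164,842.05 × 0% = £0.00.
Line 3 (88.55, Bralland, 3,755 units, £11,039.70):
Base rate for 88.55 is 1%.
Duty = £11,039.70 × 1% = £110.40.
Total = £0.00 + £0.00 + £110.40 = £110.40.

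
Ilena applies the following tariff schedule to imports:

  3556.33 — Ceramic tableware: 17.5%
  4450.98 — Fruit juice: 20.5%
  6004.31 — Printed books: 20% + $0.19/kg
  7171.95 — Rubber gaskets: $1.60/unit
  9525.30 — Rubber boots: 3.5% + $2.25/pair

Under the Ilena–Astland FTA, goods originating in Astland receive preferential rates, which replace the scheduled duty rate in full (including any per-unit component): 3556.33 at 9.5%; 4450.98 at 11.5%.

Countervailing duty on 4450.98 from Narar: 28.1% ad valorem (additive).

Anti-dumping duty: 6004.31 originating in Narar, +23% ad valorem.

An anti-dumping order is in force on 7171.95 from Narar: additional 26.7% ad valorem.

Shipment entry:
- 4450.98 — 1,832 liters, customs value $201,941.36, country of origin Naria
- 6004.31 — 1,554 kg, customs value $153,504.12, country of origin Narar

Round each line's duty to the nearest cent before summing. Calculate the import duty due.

$107,700.01

Line 1 (4450.98, Naria, 1,832 liters, $201,941.36):
Base rate for 4450.98 is 20.5%.
4450.98 has an FTA preferential rate, but origin Naria is not Astland; base rate stands.
The additional-duty order on 4450.98 targets Narar, not Naria; it does not apply.
Duty = $201,941.36 × 20.5% = $41,397.98.
Line 2 (6004.31, Narar, 1,554 kg, $153,504.12):
Base rate for 6004.31 is 20% + $0.19/kg.
Additional duty on 6004.31 from Narar: +23%. Applied ad valorem rate: 20% + 23% = 43%.
Duty = $153,504.12 × 43% + 1,554 × $0.19 = $66,302.03.
Total = $41,397.98 + $66,302.03 = $107,700.01.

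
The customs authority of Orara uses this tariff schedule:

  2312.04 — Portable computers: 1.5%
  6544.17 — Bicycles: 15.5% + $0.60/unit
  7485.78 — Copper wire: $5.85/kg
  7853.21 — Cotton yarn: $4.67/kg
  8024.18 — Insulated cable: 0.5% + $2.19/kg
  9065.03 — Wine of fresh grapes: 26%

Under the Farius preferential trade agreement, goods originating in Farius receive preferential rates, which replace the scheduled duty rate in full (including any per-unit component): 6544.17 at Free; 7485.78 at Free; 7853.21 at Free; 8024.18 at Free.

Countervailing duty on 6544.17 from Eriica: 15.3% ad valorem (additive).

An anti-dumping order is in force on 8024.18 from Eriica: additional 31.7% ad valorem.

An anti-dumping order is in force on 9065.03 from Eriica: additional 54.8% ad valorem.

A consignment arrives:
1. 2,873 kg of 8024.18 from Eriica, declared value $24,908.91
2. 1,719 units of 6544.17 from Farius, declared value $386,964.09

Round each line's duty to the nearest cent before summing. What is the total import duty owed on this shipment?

Line 1 (8024.18, Eriica, 2,873 kg, $24,908.91):
Base rate for 8024.18 is 0.5% + $2.19/kg.
8024.18 has an FTA preferential rate, but origin Eriica is not Farius; base rate stands.
Additional duty on 8024.18 from Eriica: +31.7%. Applied ad valorem rate: 0.5% + 31.7% = 32.2%.
Duty = $24,908.91 × 32.2% + 2,873 × $2.19 = $14,312.54.
Line 2 (6544.17, Farius, 1,719 units, $386,964.09):
Base rate for 6544.17 is 15.5% + $0.60/unit.
Origin Farius qualifies under the Orara–Farius agreement and 6544.17 is covered: preferential rate Free applies instead.
The additional-duty order on 6544.17 targets Eriica, not Farius; it does not apply.
Duty = $386,964.09 × 0% = $0.00.
Total = $14,312.54 + $0.00 = $14,312.54.

$14,312.54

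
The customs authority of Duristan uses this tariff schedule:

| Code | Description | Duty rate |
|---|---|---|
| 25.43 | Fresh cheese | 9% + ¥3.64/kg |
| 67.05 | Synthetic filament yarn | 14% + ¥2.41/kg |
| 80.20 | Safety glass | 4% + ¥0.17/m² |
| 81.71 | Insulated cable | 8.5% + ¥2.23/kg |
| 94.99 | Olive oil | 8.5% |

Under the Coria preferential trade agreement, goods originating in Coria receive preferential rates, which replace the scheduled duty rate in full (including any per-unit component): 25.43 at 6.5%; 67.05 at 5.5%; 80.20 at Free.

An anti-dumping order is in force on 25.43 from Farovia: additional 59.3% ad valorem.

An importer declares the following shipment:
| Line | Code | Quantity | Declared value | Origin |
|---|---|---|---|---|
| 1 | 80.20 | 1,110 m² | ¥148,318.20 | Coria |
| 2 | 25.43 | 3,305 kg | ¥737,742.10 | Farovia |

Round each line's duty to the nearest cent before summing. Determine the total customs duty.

Line 1 (80.20, Coria, 1,110 m², ¥148,318.20):
Base rate for 80.20 is 4% + ¥0.17/m².
Origin Coria qualifies under the Duristan–Coria agreement and 80.20 is covered: preferential rate Free applies instead.
Duty = ¥148,318.20 × 0% = ¥0.00.
Line 2 (25.43, Farovia, 3,305 kg, ¥737,742.10):
Base rate for 25.43 is 9% + ¥3.64/kg.
25.43 has an FTA preferential rate, but origin Farovia is not Coria; base rate stands.
Additional duty on 25.43 from Farovia: +59.3%. Applied ad valorem rate: 9% + 59.3% = 68.3%.
Duty = ¥737,742.10 × 68.3% + 3,305 × ¥3.64 = ¥515,908.05.
Total = ¥0.00 + ¥515,908.05 = ¥515,908.05.

¥515,908.05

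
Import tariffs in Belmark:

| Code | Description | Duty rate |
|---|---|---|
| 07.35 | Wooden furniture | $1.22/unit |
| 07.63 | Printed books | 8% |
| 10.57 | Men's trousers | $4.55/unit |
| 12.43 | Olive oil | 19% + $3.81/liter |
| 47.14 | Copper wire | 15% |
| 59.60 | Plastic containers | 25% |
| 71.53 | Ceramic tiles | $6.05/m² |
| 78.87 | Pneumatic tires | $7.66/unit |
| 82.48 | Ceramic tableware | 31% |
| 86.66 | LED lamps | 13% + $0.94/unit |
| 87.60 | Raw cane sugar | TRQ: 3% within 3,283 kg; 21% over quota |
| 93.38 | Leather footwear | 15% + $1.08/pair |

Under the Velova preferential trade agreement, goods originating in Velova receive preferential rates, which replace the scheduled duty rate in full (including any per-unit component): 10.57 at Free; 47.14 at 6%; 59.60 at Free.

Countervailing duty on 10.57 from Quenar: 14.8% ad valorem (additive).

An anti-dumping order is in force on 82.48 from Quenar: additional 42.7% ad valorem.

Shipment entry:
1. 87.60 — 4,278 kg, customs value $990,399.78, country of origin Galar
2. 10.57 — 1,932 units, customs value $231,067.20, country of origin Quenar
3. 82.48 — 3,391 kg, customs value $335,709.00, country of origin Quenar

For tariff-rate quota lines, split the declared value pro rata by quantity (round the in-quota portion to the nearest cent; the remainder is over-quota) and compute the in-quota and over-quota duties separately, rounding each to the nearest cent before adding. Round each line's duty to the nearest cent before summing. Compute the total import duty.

Line 1 (87.60, Galar, 4,278 kg, $990,399.78):
Code 87.60 is under a tariff-rate quota (threshold 3,283 kg). In-quota: 3,283 kg at 3%; over-quota: 995 kg at 21%.
Pro-rata value split: in-quota = $990,399.78 × 3,283/4,278 = $760,047.33; over-quota = $990,399.78 − $760,047.33 = $230,352.45.
In-quota duty = $760,047.33 × 3% = $22,801.42. Over-quota duty = $230,352.45 × 21% = $48,374.01.
Line duty = $22,801.42 + $48,374.01 = $71,175.43.
Line 2 (10.57, Quenar, 1,932 units, $231,067.20):
Base rate for 10.57 is $4.55/unit.
10.57 has an FTA preferential rate, but origin Quenar is not Velova; base rate stands.
Additional duty on 10.57 from Quenar: +14.8% ad valorem. Applied ad valorem rate = 14.8%.
Duty = $231,067.20 × 14.8% + 1,932 × $4.55 = $42,988.55.
Line 3 (82.48, Quenar, 3,391 kg, $335,709.00):
Base rate for 82.48 is 31%.
Additional duty on 82.48 from Quenar: +42.7%. Applied ad valorem rate: 31% + 42.7% = 73.7%.
Duty = $335,709.00 × 73.7% = $247,417.53.
Total = $71,175.43 + $42,988.55 + $247,417.53 = $361,581.51.

$361,581.51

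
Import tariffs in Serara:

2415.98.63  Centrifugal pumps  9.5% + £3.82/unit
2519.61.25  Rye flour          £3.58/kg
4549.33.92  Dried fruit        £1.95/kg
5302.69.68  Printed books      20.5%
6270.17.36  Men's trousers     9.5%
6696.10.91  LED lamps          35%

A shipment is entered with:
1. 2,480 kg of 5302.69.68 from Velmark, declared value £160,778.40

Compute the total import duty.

£32,959.57

Line 1 (5302.69.68, Velmark, 2,480 kg, £160,778.40):
Base rate for 5302.69.68 is 20.5%.
Duty = £160,778.40 × 20.5% = £32,959.57.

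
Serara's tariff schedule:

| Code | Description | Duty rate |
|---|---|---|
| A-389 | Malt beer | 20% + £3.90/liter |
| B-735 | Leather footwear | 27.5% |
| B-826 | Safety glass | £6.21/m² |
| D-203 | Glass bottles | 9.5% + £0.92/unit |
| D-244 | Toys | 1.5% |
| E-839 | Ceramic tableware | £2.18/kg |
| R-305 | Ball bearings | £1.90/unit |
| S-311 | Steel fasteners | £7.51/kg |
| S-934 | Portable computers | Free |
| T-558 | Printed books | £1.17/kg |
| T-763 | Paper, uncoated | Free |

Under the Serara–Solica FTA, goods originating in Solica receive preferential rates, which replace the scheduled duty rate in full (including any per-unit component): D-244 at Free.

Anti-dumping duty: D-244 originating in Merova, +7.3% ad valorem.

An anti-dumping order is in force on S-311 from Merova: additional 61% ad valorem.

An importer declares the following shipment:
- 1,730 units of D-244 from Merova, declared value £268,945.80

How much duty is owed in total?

Line 1 (D-244, Merova, 1,730 units, £268,945.80):
Base rate for D-244 is 1.5%.
D-244 has an FTA preferential rate, but origin Merova is not Solica; base rate stands.
Additional duty on D-244 from Merova: +7.3%. Applied ad valorem rate: 1.5% + 7.3% = 8.8%.
Duty = £268,945.80 × 8.8% = £23,667.23.

£23,667.23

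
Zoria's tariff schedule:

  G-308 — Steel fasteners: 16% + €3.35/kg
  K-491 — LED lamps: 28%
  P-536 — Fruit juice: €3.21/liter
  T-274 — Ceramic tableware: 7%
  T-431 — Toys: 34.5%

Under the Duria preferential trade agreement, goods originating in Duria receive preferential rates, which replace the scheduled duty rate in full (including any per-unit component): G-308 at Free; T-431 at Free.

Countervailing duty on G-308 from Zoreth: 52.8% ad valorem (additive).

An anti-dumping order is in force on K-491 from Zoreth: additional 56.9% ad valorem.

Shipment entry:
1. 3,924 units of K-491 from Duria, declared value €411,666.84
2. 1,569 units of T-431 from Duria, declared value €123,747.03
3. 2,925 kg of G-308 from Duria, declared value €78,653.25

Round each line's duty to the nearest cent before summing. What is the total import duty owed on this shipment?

€115,266.72

Line 1 (K-491, Duria, 3,924 units, €411,666.84):
Base rate for K-491 is 28%.
Origin Duria is the FTA partner but K-491 is not on the preference list; base rate stands.
The additional-duty order on K-491 targets Zoreth, not Duria; it does not apply.
Duty = €411,666.84 × 28% = €115,266.72.
Line 2 (T-431, Duria, 1,569 units, €123,747.03):
Base rate for T-431 is 34.5%.
Origin Duria qualifies under the Zoria–Duria agreement and T-431 is covered: preferential rate Free applies instead.
Duty = €123,747.03 × 0% = €0.00.
Line 3 (G-308, Duria, 2,925 kg, €78,653.25):
Base rate for G-308 is 16% + €3.35/kg.
Origin Duria qualifies under the Zoria–Duria agreement and G-308 is covered: preferential rate Free applies instead.
The additional-duty order on G-308 targets Zoreth, not Duria; it does not apply.
Duty = €78,653.25 × 0% = €0.00.
Total = €115,266.72 + €0.00 + €0.00 = €115,266.72.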